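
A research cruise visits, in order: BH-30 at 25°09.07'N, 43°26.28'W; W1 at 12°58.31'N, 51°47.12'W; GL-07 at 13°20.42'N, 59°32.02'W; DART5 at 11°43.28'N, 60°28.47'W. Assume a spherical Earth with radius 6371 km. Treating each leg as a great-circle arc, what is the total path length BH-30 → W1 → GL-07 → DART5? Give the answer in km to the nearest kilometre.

2659 km

BH-30: φ = +25.15117°, λ = -43.43800°
W1: φ = +12.97183°, λ = -51.78533°
GL-07: φ = +13.34033°, λ = -59.53367°
DART5: φ = +11.72133°, λ = -60.47450°
BH-30→W1: c = 0.253074 rad, d = 1612.33 km
W1→GL-07: c = 0.131836 rad, d = 839.93 km
GL-07→DART5: c = 0.032487 rad, d = 206.97 km
Total = 1612.33 + 839.93 + 206.97 = 2659.23 km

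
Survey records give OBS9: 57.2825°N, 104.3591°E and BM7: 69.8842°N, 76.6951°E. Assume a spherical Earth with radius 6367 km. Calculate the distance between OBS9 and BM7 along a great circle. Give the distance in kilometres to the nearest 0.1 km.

1924.6 km

Δφ = 12.6017°,  Δλ = -27.6640°
a = sin²(Δφ/2) + cos φ₁ cos φ₂ sin²(Δλ/2) = 0.022670
c = 2·arcsin(√a) = 0.302278 rad = 17.3193°
d = R·c = 6367 × 0.302278 = 1924.6 km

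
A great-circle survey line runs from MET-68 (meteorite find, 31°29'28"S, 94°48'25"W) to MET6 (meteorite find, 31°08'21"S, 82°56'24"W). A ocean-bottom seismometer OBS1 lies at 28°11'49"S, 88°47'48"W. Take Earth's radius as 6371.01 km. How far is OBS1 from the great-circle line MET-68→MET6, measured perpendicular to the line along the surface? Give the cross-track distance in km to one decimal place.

361.5 km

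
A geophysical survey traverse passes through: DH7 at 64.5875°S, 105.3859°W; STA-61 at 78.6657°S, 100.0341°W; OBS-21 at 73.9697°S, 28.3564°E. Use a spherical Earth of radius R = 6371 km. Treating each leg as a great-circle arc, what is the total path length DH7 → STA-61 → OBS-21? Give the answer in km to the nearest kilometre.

DH7→STA-61: c = 0.247218 rad, d = 1575.02 km
STA-61→OBS-21: c = 0.430715 rad, d = 2744.08 km
Total = 1575.02 + 2744.08 = 4319.11 km

4319 km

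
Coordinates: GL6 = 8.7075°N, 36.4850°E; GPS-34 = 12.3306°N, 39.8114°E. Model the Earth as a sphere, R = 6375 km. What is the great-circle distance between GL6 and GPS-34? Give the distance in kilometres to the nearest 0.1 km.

Δφ = 3.6231°,  Δλ = 3.3264°
a = sin²(Δφ/2) + cos φ₁ cos φ₂ sin²(Δλ/2) = 0.001813
c = 2·arcsin(√a) = 0.085180 rad = 4.8805°
d = R·c = 6375 × 0.085180 = 543.0 km

543.0 km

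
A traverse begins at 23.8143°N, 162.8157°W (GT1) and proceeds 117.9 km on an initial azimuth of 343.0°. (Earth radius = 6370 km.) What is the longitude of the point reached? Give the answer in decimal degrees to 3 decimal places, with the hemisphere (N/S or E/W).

163.157°W

δ = d/R = 117.9/6370 = 0.018509 rad
φ₂ = arcsin(sin φ₁ cos δ + cos φ₁ sin δ cos θ)
   = arcsin(0.40377·0.99983 + 0.91486·0.01851·0.95630) = 24.82805°
λ₂ = λ₁ + atan2(sin θ sin δ cos φ₁, cos δ − sin φ₁ sin φ₂) = -163.15731°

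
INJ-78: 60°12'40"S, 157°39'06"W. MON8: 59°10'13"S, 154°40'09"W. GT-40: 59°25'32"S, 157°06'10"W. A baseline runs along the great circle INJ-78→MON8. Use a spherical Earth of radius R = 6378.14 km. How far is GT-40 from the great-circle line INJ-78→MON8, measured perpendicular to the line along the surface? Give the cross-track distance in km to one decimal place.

55.8 km

INJ-78: φ = -60.21111°, λ = -157.65167°
MON8: φ = -59.17028°, λ = -154.66917°
GT-40: φ = -59.42556°, λ = -157.10278°
δ₁₃ = central angle INJ-78→GT-40 = 0.014532 rad  (haversine)
θ₁₃ = bearing INJ-78→GT-40 = 19.593°,  θ₁₂ = bearing INJ-78→MON8 = 56.630°
dₓₜ = R·arcsin(sin δ₁₃ · sin(θ₁₃ − θ₁₂)) = 6378.14·arcsin(0.01453·sin(-37.037°)) = -55.826 km
|dₓₜ| = 55.826 km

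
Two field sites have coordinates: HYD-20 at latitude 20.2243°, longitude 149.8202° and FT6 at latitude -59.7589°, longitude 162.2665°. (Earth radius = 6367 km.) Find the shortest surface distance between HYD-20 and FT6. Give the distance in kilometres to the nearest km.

8960 km

Δφ = -79.9832°,  Δλ = 12.4463°
a = sin²(Δφ/2) + cos φ₁ cos φ₂ sin²(Δλ/2) = 0.418585
c = 2·arcsin(√a) = 1.407238 rad = 80.6288°
d = R·c = 6367 × 1.407238 = 8959.9 km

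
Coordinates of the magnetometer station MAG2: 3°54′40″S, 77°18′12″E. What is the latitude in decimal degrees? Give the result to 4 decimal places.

3° + 54′/60 + 40″/3600 = 3 + 0.90000 + 0.01111 = 3.9111°

3.9111°S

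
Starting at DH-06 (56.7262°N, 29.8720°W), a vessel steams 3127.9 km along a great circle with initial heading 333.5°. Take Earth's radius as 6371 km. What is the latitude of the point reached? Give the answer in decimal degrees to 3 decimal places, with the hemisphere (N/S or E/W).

75.649°N

δ = d/R = 3127.9/6371 = 0.490959 rad
φ₂ = arcsin(sin φ₁ cos δ + cos φ₁ sin δ cos θ)
   = arcsin(0.83606·0.88188 + 0.54864·0.47147·0.89493) = 75.64899°
λ₂ = λ₁ + atan2(sin θ sin δ cos φ₁, cos δ − sin φ₁ sin φ₂) = -87.94674°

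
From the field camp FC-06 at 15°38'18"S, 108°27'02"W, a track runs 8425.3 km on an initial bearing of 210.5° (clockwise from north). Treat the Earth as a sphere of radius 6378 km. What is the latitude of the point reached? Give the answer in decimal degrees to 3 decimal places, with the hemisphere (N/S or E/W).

FC-06: φ = -15.63833°, λ = -108.45056°
δ = d/R = 8425.3/6378 = 1.320994 rad
φ₂ = arcsin(sin φ₁ cos δ + cos φ₁ sin δ cos θ)
   = arcsin(-0.26956·0.24721 + 0.96298·0.96896·-0.86163) = -60.53071°
λ₂ = λ₁ + atan2(sin θ sin δ cos φ₁, cos δ − sin φ₁ sin φ₂) = 163.06437°

60.531°S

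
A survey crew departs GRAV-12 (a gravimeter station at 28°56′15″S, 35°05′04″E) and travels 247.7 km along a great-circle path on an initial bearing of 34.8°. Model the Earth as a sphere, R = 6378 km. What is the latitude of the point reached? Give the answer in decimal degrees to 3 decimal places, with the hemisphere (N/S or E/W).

GRAV-12: φ = -28.93750°, λ = +35.08444°
δ = d/R = 247.7/6378 = 0.038837 rad
φ₂ = arcsin(sin φ₁ cos δ + cos φ₁ sin δ cos θ)
   = arcsin(-0.48386·0.99925 + 0.87515·0.03883·0.82115) = -27.10280°
λ₂ = λ₁ + atan2(sin θ sin δ cos φ₁, cos δ − sin φ₁ sin φ₂) = 36.51082°

27.103°S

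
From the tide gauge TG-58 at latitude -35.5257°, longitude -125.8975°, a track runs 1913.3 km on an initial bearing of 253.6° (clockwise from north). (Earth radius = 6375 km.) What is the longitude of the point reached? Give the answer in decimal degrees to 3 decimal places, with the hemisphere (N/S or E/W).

147.156°W

δ = d/R = 1913.3/6375 = 0.300125 rad
φ₂ = arcsin(sin φ₁ cos δ + cos φ₁ sin δ cos θ)
   = arcsin(-0.58107·0.95530 + 0.81385·0.29564·-0.28234) = -38.53757°
λ₂ = λ₁ + atan2(sin θ sin δ cos φ₁, cos δ − sin φ₁ sin φ₂) = -147.15636°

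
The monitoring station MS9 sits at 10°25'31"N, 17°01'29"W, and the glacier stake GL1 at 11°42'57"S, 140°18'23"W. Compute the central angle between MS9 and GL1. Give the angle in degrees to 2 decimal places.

124.42°

MS9: φ = +10.42528°, λ = -17.02472°
GL1: φ = -11.71583°, λ = -140.30639°
Δφ = -22.1411°,  Δλ = -123.2817°
a = sin²(Δφ/2) + cos φ₁ cos φ₂ sin²(Δλ/2) = 0.782598
c = 2·arcsin(√a) = 2.171468 rad = 124.4159°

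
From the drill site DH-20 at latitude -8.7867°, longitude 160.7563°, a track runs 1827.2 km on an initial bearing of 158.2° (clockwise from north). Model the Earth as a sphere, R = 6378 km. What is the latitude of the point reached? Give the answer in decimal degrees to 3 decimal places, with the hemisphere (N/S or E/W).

23.943°S

δ = d/R = 1827.2/6378 = 0.286485 rad
φ₂ = arcsin(sin φ₁ cos δ + cos φ₁ sin δ cos θ)
   = arcsin(-0.15276·0.95924 + 0.98826·0.28258·-0.92849) = -23.94282°
λ₂ = λ₁ + atan2(sin θ sin δ cos φ₁, cos δ − sin φ₁ sin φ₂) = 167.34967°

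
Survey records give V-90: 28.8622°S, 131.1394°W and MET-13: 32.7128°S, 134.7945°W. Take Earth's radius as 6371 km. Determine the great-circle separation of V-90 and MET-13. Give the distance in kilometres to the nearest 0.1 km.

552.4 km

Δφ = -3.8506°,  Δλ = -3.6551°
a = sin²(Δφ/2) + cos φ₁ cos φ₂ sin²(Δλ/2) = 0.001878
c = 2·arcsin(√a) = 0.086703 rad = 4.9677°
d = R·c = 6371 × 0.086703 = 552.4 km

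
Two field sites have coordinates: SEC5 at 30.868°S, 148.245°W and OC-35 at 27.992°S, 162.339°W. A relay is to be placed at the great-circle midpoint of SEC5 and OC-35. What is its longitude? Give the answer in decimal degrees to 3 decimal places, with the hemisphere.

Bx = cos φ₂ cos Δλ = 0.856432,  By = cos φ₂ sin Δλ = -0.215026
φₘ = atan2(sin φ₁ + sin φ₂, √((cos φ₁ + Bx)² + By²)) = -29.61626°
λₘ = λ₁ + atan2(By, cos φ₁ + Bx) = -155.39231°

155.392°W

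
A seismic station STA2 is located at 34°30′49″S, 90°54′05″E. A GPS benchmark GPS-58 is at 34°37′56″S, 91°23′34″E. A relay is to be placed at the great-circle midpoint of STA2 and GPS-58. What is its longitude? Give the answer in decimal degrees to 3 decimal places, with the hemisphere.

STA2: φ = -34.51361°, λ = +90.90139°
GPS-58: φ = -34.63222°, λ = +91.39278°
Bx = cos φ₂ cos Δλ = 0.822787,  By = cos φ₂ sin Δλ = 0.007057
φₘ = atan2(sin φ₁ + sin φ₂, √((cos φ₁ + Bx)² + By²)) = -34.57316°
λₘ = λ₁ + atan2(By, cos φ₁ + Bx) = 91.14691°

91.147°E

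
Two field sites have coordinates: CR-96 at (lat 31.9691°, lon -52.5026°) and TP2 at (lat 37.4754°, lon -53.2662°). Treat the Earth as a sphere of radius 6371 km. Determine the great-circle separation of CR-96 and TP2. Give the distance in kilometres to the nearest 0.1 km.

616.2 km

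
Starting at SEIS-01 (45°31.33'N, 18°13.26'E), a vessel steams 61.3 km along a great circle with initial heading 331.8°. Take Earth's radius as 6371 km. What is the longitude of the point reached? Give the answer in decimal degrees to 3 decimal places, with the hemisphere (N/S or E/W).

SEIS-01: φ = +45.52217°, λ = +18.22100°
δ = d/R = 61.3/6371 = 0.009622 rad
φ₂ = arcsin(sin φ₁ cos δ + cos φ₁ sin δ cos θ)
   = arcsin(0.71352·0.99995 + 0.70063·0.00962·0.88130) = 46.00741°
λ₂ = λ₁ + atan2(sin θ sin δ cos φ₁, cos δ − sin φ₁ sin φ₂) = 17.84593°

17.846°E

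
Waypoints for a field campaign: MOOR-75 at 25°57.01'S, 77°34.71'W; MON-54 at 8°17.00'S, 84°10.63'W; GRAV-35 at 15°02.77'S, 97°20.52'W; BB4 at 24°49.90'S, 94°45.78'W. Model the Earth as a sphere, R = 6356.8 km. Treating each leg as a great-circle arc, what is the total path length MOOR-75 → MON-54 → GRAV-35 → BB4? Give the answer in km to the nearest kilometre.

MOOR-75: φ = -25.95017°, λ = -77.57850°
MON-54: φ = -8.28333°, λ = -84.17717°
GRAV-35: φ = -15.04617°, λ = -97.34200°
BB4: φ = -24.83167°, λ = -94.76300°
MOOR-75→MON-54: c = 0.327210 rad, d = 2080.01 km
MON-54→GRAV-35: c = 0.253953 rad, d = 1614.33 km
GRAV-35→BB4: c = 0.175936 rad, d = 1118.39 km
Total = 2080.01 + 1614.33 + 1118.39 = 4812.73 km

4813 km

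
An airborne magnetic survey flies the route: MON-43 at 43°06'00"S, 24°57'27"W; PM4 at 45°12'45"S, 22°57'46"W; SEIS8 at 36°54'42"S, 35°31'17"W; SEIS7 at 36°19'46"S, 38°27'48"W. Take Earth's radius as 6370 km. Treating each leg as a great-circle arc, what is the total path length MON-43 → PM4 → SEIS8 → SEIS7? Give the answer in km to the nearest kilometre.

1951 km

MON-43: φ = -43.10000°, λ = -24.95750°
PM4: φ = -45.21250°, λ = -22.96278°
SEIS8: φ = -36.91167°, λ = -35.52139°
SEIS7: φ = -36.32944°, λ = -38.46333°
MON-43→PM4: c = 0.044531 rad, d = 283.66 km
PM4→SEIS8: c = 0.219315 rad, d = 1397.03 km
SEIS8→SEIS7: c = 0.042443 rad, d = 270.36 km
Total = 283.66 + 1397.03 + 270.36 = 1951.06 km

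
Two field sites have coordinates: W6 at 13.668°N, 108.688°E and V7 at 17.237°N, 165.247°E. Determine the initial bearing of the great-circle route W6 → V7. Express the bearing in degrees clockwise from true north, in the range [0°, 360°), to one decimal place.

78.4°

Δλ = 56.5590°
y = sin Δλ · cos φ₂ = 0.796976
x = cos φ₁ sin φ₂ − sin φ₁ cos φ₂ cos Δλ = 0.163565
θ = atan2(y, x) = 78.4022° → 78.4022° (mod 360°)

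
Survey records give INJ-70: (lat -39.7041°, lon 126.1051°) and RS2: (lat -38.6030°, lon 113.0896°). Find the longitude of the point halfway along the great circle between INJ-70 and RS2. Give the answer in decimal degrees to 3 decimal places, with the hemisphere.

119.546°E

Bx = cos φ₂ cos Δλ = 0.761411,  By = cos φ₂ sin Δλ = -0.176002
φₘ = atan2(sin φ₁ + sin φ₂, √((cos φ₁ + Bx)² + By²)) = -39.33500°
λₘ = λ₁ + atan2(By, cos φ₁ + Bx) = 119.54621°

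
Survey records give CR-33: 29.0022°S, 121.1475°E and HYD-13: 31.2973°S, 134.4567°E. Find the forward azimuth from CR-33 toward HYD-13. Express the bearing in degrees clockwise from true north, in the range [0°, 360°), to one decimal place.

104.6°

Δλ = 13.3092°
y = sin Δλ · cos φ₂ = 0.196707
x = cos φ₁ sin φ₂ − sin φ₁ cos φ₂ cos Δλ = -0.051173
θ = atan2(y, x) = 104.5823° → 104.5823° (mod 360°)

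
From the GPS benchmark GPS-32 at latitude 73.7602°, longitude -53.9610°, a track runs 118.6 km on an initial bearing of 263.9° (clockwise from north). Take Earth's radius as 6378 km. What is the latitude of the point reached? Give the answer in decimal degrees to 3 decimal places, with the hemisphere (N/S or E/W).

δ = d/R = 118.6/6378 = 0.018595 rad
φ₂ = arcsin(sin φ₁ cos δ + cos φ₁ sin δ cos θ)
   = arcsin(0.96010·0.99983 + 0.27966·0.01859·-0.10626) = 73.61363°
λ₂ = λ₁ + atan2(sin θ sin δ cos φ₁, cos δ − sin φ₁ sin φ₂) = -57.71868°

73.614°N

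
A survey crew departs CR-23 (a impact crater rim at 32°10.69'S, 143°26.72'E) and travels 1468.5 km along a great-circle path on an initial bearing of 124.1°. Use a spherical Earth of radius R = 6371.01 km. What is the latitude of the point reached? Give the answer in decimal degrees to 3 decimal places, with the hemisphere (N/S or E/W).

38.820°S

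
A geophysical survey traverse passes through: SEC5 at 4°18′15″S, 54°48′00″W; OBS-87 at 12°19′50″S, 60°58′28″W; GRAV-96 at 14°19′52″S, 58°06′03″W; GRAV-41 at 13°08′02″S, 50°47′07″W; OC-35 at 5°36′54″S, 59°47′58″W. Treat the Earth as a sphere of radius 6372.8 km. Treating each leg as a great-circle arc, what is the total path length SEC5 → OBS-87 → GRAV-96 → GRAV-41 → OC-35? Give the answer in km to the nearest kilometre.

3600 km

SEC5: φ = -4.30417°, λ = -54.80000°
OBS-87: φ = -12.33056°, λ = -60.97444°
GRAV-96: φ = -14.33111°, λ = -58.10083°
GRAV-41: φ = -13.13389°, λ = -50.78528°
OC-35: φ = -5.61500°, λ = -59.79944°
SEC5→OBS-87: c = 0.175996 rad, d = 1121.59 km
OBS-87→GRAV-96: c = 0.060004 rad, d = 382.40 km
GRAV-96→GRAV-41: c = 0.125771 rad, d = 801.51 km
GRAV-41→OC-35: c = 0.203168 rad, d = 1294.75 km
Total = 1121.59 + 382.40 + 801.51 + 1294.75 = 3600.25 km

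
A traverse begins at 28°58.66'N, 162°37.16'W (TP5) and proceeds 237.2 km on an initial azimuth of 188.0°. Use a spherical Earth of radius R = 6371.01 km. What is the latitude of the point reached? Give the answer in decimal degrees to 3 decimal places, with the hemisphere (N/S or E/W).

TP5: φ = +28.97767°, λ = -162.61933°
δ = d/R = 237.2/6371.01 = 0.037231 rad
φ₂ = arcsin(sin φ₁ cos δ + cos φ₁ sin δ cos θ)
   = arcsin(0.48447·0.99931 + 0.87481·0.03722·-0.99027) = 26.86483°
λ₂ = λ₁ + atan2(sin θ sin δ cos φ₁, cos δ − sin φ₁ sin φ₂) = -162.95206°

26.865°N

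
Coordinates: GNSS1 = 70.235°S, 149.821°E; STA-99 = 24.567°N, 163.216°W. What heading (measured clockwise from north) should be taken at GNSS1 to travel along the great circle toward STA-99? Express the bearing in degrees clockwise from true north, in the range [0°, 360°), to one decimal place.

Δλ = 46.9630°
y = sin Δλ · cos φ₂ = 0.664748
x = cos φ₁ sin φ₂ − sin φ₁ cos φ₂ cos Δλ = 0.724718
θ = atan2(y, x) = 42.5286° → 42.5286° (mod 360°)

42.5°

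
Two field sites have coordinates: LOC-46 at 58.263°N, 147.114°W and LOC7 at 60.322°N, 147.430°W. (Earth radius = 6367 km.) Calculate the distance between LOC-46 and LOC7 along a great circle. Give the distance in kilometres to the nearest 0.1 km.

Δφ = 2.0590°,  Δλ = -0.3160°
a = sin²(Δφ/2) + cos φ₁ cos φ₂ sin²(Δλ/2) = 0.000325
c = 2·arcsin(√a) = 0.036046 rad = 2.0653°
d = R·c = 6367 × 0.036046 = 229.5 km

229.5 km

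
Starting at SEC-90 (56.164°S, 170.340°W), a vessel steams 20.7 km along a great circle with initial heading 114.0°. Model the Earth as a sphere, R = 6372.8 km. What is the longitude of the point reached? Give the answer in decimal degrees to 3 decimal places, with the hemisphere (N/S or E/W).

170.034°W

δ = d/R = 20.7/6372.8 = 0.003248 rad
φ₂ = arcsin(sin φ₁ cos δ + cos φ₁ sin δ cos θ)
   = arcsin(-0.83063·0.99999 + 0.55682·0.00325·-0.40674) = -56.23932°
λ₂ = λ₁ + atan2(sin θ sin δ cos φ₁, cos δ − sin φ₁ sin φ₂) = -170.03406°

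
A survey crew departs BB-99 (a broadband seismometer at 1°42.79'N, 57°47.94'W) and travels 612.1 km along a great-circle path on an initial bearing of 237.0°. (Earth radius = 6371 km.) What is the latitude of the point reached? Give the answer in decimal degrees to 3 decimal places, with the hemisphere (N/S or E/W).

1.287°S

BB-99: φ = +1.71317°, λ = -57.79900°
δ = d/R = 612.1/6371 = 0.096076 rad
φ₂ = arcsin(sin φ₁ cos δ + cos φ₁ sin δ cos θ)
   = arcsin(0.02990·0.99539 + 0.99955·0.09593·-0.54464) = -1.28725°
λ₂ = λ₁ + atan2(sin θ sin δ cos φ₁, cos δ − sin φ₁ sin φ₂) = -62.41473°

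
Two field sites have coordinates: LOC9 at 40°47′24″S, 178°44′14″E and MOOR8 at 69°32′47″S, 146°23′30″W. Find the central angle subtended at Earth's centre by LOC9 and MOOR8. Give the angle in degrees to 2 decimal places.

LOC9: φ = -40.79000°, λ = +178.73722°
MOOR8: φ = -69.54639°, λ = -146.39167°
Δφ = -28.7564°,  Δλ = 34.8711°
a = sin²(Δφ/2) + cos φ₁ cos φ₂ sin²(Δλ/2) = 0.085417
c = 2·arcsin(√a) = 0.593181 rad = 33.9868°

33.99°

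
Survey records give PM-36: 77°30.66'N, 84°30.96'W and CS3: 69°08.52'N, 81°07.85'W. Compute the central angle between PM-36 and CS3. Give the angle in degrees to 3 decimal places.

8.422°

PM-36: φ = +77.51100°, λ = -84.51600°
CS3: φ = +69.14200°, λ = -81.13083°
Δφ = -8.3690°,  Δλ = 3.3852°
a = sin²(Δφ/2) + cos φ₁ cos φ₂ sin²(Δλ/2) = 0.005392
c = 2·arcsin(√a) = 0.146987 rad = 8.4217°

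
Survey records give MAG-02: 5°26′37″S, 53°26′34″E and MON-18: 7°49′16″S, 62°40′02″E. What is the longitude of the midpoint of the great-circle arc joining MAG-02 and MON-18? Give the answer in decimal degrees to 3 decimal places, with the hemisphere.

MAG-02: φ = -5.44361°, λ = +53.44278°
MON-18: φ = -7.82111°, λ = +62.66722°
Bx = cos φ₂ cos Δλ = 0.977886,  By = cos φ₂ sin Δλ = 0.158811
φₘ = atan2(sin φ₁ + sin φ₂, √((cos φ₁ + Bx)² + By²)) = -6.65372°
λₘ = λ₁ + atan2(By, cos φ₁ + Bx) = 58.04385°

58.044°E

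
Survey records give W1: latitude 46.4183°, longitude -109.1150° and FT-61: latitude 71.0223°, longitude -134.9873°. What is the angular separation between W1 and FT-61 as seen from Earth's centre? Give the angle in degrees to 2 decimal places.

27.53°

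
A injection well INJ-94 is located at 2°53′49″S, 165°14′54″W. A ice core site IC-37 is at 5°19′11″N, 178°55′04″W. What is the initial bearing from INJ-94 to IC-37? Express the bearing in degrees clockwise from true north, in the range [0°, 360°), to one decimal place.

301.0°

INJ-94: φ = -2.89694°, λ = -165.24833°
IC-37: φ = +5.31972°, λ = -178.91778°
Δλ = -13.6694°
y = sin Δλ · cos φ₂ = -0.235302
x = cos φ₁ sin φ₂ − sin φ₁ cos φ₂ cos Δλ = 0.141491
θ = atan2(y, x) = -58.9807° → 301.0193° (mod 360°)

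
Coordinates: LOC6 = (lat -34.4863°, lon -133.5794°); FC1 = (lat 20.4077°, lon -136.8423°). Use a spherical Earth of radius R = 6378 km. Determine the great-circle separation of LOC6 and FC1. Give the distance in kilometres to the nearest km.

6120 km

Δφ = 54.8940°,  Δλ = -3.2629°
a = sin²(Δφ/2) + cos φ₁ cos φ₂ sin²(Δλ/2) = 0.213081
c = 2·arcsin(√a) = 0.959611 rad = 54.9817°
d = R·c = 6378 × 0.959611 = 6120.4 km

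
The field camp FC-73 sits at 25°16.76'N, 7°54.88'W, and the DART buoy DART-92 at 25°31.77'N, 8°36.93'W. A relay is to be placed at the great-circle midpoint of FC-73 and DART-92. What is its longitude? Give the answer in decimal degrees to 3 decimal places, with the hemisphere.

8.265°W

FC-73: φ = +25.27933°, λ = -7.91467°
DART-92: φ = +25.52950°, λ = -8.61550°
Bx = cos φ₂ cos Δλ = 0.902296,  By = cos φ₂ sin Δλ = -0.011037
φₘ = atan2(sin φ₁ + sin φ₂, √((cos φ₁ + Bx)² + By²)) = 25.40483°
λₘ = λ₁ + atan2(By, cos φ₁ + Bx) = -8.26472°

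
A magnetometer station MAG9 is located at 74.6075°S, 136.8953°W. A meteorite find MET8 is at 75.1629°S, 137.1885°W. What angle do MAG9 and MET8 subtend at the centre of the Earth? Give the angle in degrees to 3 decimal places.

Δφ = -0.5554°,  Δλ = -0.2932°
a = sin²(Δφ/2) + cos φ₁ cos φ₂ sin²(Δλ/2) = 0.000024
c = 2·arcsin(√a) = 0.009785 rad = 0.5606°

0.561°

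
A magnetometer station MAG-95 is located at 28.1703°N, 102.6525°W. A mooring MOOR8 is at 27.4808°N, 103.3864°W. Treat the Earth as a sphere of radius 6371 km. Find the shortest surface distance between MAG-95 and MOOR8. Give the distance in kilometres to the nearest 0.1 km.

Δφ = -0.6895°,  Δλ = -0.7339°
a = sin²(Δφ/2) + cos φ₁ cos φ₂ sin²(Δλ/2) = 0.000068
c = 2·arcsin(√a) = 0.016527 rad = 0.9469°
d = R·c = 6371 × 0.016527 = 105.3 km

105.3 km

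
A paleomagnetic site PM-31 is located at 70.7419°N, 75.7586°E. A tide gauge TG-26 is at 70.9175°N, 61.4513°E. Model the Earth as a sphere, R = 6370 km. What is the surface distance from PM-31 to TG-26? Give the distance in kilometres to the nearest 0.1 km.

521.5 km

Δφ = 0.1756°,  Δλ = -14.3073°
a = sin²(Δφ/2) + cos φ₁ cos φ₂ sin²(Δλ/2) = 0.001675
c = 2·arcsin(√a) = 0.081865 rad = 4.6905°
d = R·c = 6370 × 0.081865 = 521.5 km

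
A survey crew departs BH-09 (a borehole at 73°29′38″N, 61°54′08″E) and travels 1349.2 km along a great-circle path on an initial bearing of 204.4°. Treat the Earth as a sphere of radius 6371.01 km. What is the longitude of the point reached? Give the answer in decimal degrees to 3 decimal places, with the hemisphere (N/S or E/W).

BH-09: φ = +73.49389°, λ = +61.90222°
δ = d/R = 1349.2/6371.01 = 0.211772 rad
φ₂ = arcsin(sin φ₁ cos δ + cos φ₁ sin δ cos θ)
   = arcsin(0.95879·0.97766 + 0.28412·0.21019·-0.91068) = 62.00453°
λ₂ = λ₁ + atan2(sin θ sin δ cos φ₁, cos δ − sin φ₁ sin φ₂) = 51.24207°

51.242°E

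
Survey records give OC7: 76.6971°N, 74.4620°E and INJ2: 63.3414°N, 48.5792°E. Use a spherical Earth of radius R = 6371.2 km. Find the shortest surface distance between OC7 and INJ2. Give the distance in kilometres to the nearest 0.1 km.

1748.0 km

Δφ = -13.3557°,  Δλ = -25.8828°
a = sin²(Δφ/2) + cos φ₁ cos φ₂ sin²(Δλ/2) = 0.018701
c = 2·arcsin(√a) = 0.274360 rad = 15.7197°
d = R·c = 6371.2 × 0.274360 = 1748.0 km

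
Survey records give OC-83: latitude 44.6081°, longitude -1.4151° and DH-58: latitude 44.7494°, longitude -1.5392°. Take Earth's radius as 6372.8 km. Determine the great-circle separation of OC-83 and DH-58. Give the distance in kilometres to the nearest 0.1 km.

18.5 km

Δφ = 0.1413°,  Δλ = -0.1241°
a = sin²(Δφ/2) + cos φ₁ cos φ₂ sin²(Δλ/2) = 0.000002
c = 2·arcsin(√a) = 0.002908 rad = 0.1666°
d = R·c = 6372.8 × 0.002908 = 18.5 km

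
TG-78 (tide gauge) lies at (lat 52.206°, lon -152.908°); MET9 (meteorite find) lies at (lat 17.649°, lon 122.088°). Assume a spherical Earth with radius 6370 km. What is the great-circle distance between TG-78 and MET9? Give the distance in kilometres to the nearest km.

8129 km

Δφ = -34.5570°,  Δλ = -85.0040°
a = sin²(Δφ/2) + cos φ₁ cos φ₂ sin²(Δλ/2) = 0.354780
c = 2·arcsin(√a) = 1.276111 rad = 73.1158°
d = R·c = 6370 × 1.276111 = 8128.8 km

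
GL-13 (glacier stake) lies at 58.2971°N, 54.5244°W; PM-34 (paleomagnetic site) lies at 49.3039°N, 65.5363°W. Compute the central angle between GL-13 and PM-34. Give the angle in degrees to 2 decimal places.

11.07°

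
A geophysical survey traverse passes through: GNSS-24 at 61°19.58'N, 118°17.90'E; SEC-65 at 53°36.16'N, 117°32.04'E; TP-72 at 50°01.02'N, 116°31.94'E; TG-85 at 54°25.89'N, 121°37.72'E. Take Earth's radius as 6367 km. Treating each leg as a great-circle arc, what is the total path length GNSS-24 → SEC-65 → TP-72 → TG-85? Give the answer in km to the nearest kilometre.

1864 km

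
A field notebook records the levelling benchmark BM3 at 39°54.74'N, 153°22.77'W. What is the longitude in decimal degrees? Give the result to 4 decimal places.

153° + 22.77′/60 = 153 + 0.37950 = 153.3795°

153.3795°W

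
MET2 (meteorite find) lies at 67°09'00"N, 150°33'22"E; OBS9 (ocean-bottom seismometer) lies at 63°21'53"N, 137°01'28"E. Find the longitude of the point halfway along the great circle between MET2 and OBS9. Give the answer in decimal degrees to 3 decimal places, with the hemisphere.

143.303°E

MET2: φ = +67.15000°, λ = +150.55611°
OBS9: φ = +63.36472°, λ = +137.02444°
Bx = cos φ₂ cos Δλ = 0.435865,  By = cos φ₂ sin Δλ = -0.104897
φₘ = atan2(sin φ₁ + sin φ₂, √((cos φ₁ + Bx)² + By²)) = 65.40843°
λₘ = λ₁ + atan2(By, cos φ₁ + Bx) = 143.30289°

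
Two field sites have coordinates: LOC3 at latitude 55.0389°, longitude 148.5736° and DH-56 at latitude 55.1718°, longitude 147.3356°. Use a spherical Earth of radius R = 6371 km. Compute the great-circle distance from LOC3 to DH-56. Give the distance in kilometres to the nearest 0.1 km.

80.1 km

Δφ = 0.1329°,  Δλ = -1.2380°
a = sin²(Δφ/2) + cos φ₁ cos φ₂ sin²(Δλ/2) = 0.000040
c = 2·arcsin(√a) = 0.012576 rad = 0.7206°
d = R·c = 6371 × 0.012576 = 80.1 km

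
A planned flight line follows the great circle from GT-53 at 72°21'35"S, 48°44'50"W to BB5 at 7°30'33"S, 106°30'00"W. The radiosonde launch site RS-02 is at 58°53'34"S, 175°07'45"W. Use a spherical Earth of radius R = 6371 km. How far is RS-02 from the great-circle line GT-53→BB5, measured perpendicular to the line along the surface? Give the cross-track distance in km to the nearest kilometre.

GT-53: φ = -72.35972°, λ = -48.74722°
BB5: φ = -7.50917°, λ = -106.50000°
RS-02: φ = -58.89278°, λ = -175.12917°
δ₁₃ = central angle GT-53→RS-02 = 0.762554 rad  (haversine)
θ₁₃ = bearing GT-53→RS-02 = 217.023°,  θ₁₂ = bearing GT-53→BB5 = 298.986°
dₓₜ = R·arcsin(sin δ₁₃ · sin(θ₁₃ − θ₁₂)) = 6371·arcsin(0.69077·sin(-81.963°)) = -4798.718 km
|dₓₜ| = 4798.718 km

4799 km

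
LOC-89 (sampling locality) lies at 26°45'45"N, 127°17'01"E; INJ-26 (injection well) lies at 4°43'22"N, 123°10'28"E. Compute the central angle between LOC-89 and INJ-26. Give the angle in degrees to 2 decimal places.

22.39°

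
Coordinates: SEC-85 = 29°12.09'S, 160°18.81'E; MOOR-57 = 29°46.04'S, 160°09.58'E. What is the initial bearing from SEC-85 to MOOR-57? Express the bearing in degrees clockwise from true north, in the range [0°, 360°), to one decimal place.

SEC-85: φ = -29.20150°, λ = +160.31350°
MOOR-57: φ = -29.76733°, λ = +160.15967°
Δλ = -0.1538°
y = sin Δλ · cos φ₂ = -0.002331
x = cos φ₁ sin φ₂ − sin φ₁ cos φ₂ cos Δλ = -0.009877
θ = atan2(y, x) = -166.7231° → 193.2769° (mod 360°)

193.3°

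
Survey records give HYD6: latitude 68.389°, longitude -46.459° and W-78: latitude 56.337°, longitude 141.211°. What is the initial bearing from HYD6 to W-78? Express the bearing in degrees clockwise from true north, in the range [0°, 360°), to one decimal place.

354.8°

Δλ = -172.3300°
y = sin Δλ · cos φ₂ = -0.073982
x = cos φ₁ sin φ₂ − sin φ₁ cos φ₂ cos Δλ = 0.817275
θ = atan2(y, x) = -5.1725° → 354.8275° (mod 360°)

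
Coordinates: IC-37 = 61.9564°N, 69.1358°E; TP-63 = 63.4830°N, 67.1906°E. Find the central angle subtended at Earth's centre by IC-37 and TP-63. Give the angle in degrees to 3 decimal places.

Δφ = 1.5266°,  Δλ = -1.9452°
a = sin²(Δφ/2) + cos φ₁ cos φ₂ sin²(Δλ/2) = 0.000238
c = 2·arcsin(√a) = 0.030852 rad = 1.7677°

1.768°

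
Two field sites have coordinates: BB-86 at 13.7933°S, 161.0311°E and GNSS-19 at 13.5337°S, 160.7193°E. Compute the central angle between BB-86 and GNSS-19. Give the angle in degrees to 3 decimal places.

0.399°

Δφ = 0.2596°,  Δλ = -0.3118°
a = sin²(Δφ/2) + cos φ₁ cos φ₂ sin²(Δλ/2) = 0.000012
c = 2·arcsin(√a) = 0.006964 rad = 0.3990°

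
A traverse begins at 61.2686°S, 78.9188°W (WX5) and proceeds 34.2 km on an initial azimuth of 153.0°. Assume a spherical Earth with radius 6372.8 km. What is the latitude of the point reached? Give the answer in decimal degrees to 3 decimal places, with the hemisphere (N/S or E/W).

δ = d/R = 34.2/6372.8 = 0.005367 rad
φ₂ = arcsin(sin φ₁ cos δ + cos φ₁ sin δ cos θ)
   = arcsin(-0.87688·0.99999 + 0.48070·0.00537·-0.89101) = -61.54225°
λ₂ = λ₁ + atan2(sin θ sin δ cos φ₁, cos δ − sin φ₁ sin φ₂) = -78.62585°

61.542°S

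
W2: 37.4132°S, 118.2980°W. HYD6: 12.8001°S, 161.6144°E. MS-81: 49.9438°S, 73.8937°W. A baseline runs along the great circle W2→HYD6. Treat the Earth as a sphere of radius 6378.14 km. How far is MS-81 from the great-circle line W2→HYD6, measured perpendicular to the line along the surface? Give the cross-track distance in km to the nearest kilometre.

2364 km

δ₁₃ = central angle W2→MS-81 = 0.591317 rad  (haversine)
θ₁₃ = bearing W2→MS-81 = 126.121°,  θ₁₂ = bearing W2→HYD6 = 265.596°
dₓₜ = R·arcsin(sin δ₁₃ · sin(θ₁₃ − θ₁₂)) = 6378.14·arcsin(0.55746·sin(-139.474°)) = -2364.102 km
|dₓₜ| = 2364.102 km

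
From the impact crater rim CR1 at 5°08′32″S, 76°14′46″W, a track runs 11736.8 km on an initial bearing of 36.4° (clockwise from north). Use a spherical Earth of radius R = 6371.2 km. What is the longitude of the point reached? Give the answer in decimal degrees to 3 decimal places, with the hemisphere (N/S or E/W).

32.809°E

CR1: φ = -5.14222°, λ = -76.24611°
δ = d/R = 11736.8/6371.2 = 1.842165 rad
φ₂ = arcsin(sin φ₁ cos δ + cos φ₁ sin δ cos θ)
   = arcsin(-0.08963·-0.26805 + 0.99598·0.96340·0.80489) = 52.78226°
λ₂ = λ₁ + atan2(sin θ sin δ cos φ₁, cos δ − sin φ₁ sin φ₂) = 32.80915°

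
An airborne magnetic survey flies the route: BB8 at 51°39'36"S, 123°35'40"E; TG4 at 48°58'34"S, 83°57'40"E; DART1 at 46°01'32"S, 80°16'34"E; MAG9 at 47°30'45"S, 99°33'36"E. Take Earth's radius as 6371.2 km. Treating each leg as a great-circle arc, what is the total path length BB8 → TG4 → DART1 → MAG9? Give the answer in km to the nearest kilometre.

BB8: φ = -51.66000°, λ = +123.59444°
TG4: φ = -48.97611°, λ = +83.96111°
DART1: φ = -46.02556°, λ = +80.27611°
MAG9: φ = -47.51250°, λ = +99.56000°
BB8→TG4: c = 0.438681 rad, d = 2794.92 km
TG4→DART1: c = 0.067362 rad, d = 429.17 km
DART1→MAG9: c = 0.231380 rad, d = 1474.17 km
Total = 2794.92 + 429.17 + 1474.17 = 4698.27 km

4698 km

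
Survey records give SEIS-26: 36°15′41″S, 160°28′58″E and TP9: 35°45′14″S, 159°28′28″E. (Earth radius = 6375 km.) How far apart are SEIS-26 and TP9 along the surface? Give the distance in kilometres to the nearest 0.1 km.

SEIS-26: φ = -36.26139°, λ = +160.48278°
TP9: φ = -35.75389°, λ = +159.47444°
Δφ = 0.5075°,  Δλ = -1.0083°
a = sin²(Δφ/2) + cos φ₁ cos φ₂ sin²(Δλ/2) = 0.000070
c = 2·arcsin(√a) = 0.016767 rad = 0.9607°
d = R·c = 6375 × 0.016767 = 106.9 km

106.9 km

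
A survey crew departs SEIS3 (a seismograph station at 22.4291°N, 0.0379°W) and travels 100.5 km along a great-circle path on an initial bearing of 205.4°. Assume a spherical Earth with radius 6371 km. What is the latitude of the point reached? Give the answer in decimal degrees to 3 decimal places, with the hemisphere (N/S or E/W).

21.612°N

δ = d/R = 100.5/6371 = 0.015775 rad
φ₂ = arcsin(sin φ₁ cos δ + cos φ₁ sin δ cos θ)
   = arcsin(0.38154·0.99988 + 0.92435·0.01577·-0.90334) = 21.61212°
λ₂ = λ₁ + atan2(sin θ sin δ cos φ₁, cos δ − sin φ₁ sin φ₂) = -0.45488°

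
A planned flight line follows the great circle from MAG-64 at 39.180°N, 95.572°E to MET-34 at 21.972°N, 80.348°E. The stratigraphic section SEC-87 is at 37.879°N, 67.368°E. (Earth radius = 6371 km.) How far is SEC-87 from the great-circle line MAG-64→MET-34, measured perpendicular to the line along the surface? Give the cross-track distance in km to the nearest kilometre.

1965 km

δ₁₃ = central angle MAG-64→SEC-87 = 0.384201 rad  (haversine)
θ₁₃ = bearing MAG-64→SEC-87 = 275.588°,  θ₁₂ = bearing MAG-64→MET-34 = 221.497°
dₓₜ = R·arcsin(sin δ₁₃ · sin(θ₁₃ − θ₁₂)) = 6371·arcsin(0.37482·sin(54.092°)) = 1965.164 km
|dₓₜ| = 1965.164 km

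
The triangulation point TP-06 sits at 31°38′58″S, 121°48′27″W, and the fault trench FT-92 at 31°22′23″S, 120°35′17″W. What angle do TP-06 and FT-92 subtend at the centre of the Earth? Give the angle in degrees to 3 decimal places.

TP-06: φ = -31.64944°, λ = -121.80750°
FT-92: φ = -31.37306°, λ = -120.58806°
Δφ = 0.2764°,  Δλ = 1.2194°
a = sin²(Δφ/2) + cos φ₁ cos φ₂ sin²(Δλ/2) = 0.000088
c = 2·arcsin(√a) = 0.018775 rad = 1.0757°

1.076°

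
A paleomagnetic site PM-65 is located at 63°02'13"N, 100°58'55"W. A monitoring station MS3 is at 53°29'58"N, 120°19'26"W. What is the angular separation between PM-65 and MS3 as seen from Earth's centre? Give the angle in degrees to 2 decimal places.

13.84°

PM-65: φ = +63.03694°, λ = -100.98194°
MS3: φ = +53.49944°, λ = -120.32389°
Δφ = -9.5375°,  Δλ = -19.3419°
a = sin²(Δφ/2) + cos φ₁ cos φ₂ sin²(Δλ/2) = 0.014523
c = 2·arcsin(√a) = 0.241607 rad = 13.8430°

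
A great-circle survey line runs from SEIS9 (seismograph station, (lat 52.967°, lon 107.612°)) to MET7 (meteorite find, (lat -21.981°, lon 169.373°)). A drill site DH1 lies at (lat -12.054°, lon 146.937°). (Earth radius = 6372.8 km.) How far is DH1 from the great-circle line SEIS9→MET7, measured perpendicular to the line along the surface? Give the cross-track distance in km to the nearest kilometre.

δ₁₃ = central angle SEIS9→DH1 = 1.277702 rad  (haversine)
θ₁₃ = bearing SEIS9→DH1 = 139.658°,  θ₁₂ = bearing SEIS9→MET7 = 125.172°
dₓₜ = R·arcsin(sin δ₁₃ · sin(θ₁₃ − θ₁₂)) = 6372.8·arcsin(0.95735·sin(14.486°)) = 1541.108 km
|dₓₜ| = 1541.108 km

1541 km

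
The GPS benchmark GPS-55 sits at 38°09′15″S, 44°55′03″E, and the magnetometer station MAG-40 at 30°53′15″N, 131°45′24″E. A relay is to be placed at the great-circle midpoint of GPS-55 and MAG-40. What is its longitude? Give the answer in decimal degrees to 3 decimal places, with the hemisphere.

90.704°E

GPS-55: φ = -38.15417°, λ = +44.91750°
MAG-40: φ = +30.88750°, λ = +131.75667°
Bx = cos φ₂ cos Δλ = 0.047319,  By = cos φ₂ sin Δλ = 0.856871
φₘ = atan2(sin φ₁ + sin φ₂, √((cos φ₁ + Bx)² + By²)) = -4.99202°
λₘ = λ₁ + atan2(By, cos φ₁ + Bx) = 90.70378°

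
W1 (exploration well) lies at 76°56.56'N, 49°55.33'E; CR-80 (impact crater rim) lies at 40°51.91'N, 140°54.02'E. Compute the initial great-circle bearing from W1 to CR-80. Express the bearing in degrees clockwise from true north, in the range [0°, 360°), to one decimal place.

78.0°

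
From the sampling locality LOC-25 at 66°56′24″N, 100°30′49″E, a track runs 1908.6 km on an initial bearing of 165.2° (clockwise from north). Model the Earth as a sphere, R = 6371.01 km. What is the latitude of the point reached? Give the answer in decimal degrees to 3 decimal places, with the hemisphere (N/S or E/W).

50.117°N

LOC-25: φ = +66.94000°, λ = +100.51361°
δ = d/R = 1908.6/6371.01 = 0.299576 rad
φ₂ = arcsin(sin φ₁ cos δ + cos φ₁ sin δ cos θ)
   = arcsin(0.92010·0.95546 + 0.39169·0.29511·-0.96682) = 50.11704°
λ₂ = λ₁ + atan2(sin θ sin δ cos φ₁, cos δ − sin φ₁ sin φ₂) = 107.26526°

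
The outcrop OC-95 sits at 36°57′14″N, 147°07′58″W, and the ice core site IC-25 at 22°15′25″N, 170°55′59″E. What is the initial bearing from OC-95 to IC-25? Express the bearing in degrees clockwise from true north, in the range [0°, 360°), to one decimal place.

OC-95: φ = +36.95389°, λ = -147.13278°
IC-25: φ = +22.25694°, λ = +170.93306°
Δλ = -41.9342°
y = sin Δλ · cos φ₂ = -0.618486
x = cos φ₁ sin φ₂ − sin φ₁ cos φ₂ cos Δλ = -0.111224
θ = atan2(y, x) = -100.1947° → 259.8053° (mod 360°)

259.8°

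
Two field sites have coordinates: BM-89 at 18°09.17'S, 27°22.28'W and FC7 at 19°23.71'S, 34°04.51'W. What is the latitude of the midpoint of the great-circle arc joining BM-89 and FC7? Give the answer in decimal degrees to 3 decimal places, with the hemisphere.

BM-89: φ = -18.15283°, λ = -27.37133°
FC7: φ = -19.39517°, λ = -34.07517°
Bx = cos φ₂ cos Δλ = 0.936802,  By = cos φ₂ sin Δλ = -0.110112
φₘ = atan2(sin φ₁ + sin φ₂, √((cos φ₁ + Bx)² + By²)) = -18.80391°
λₘ = λ₁ + atan2(By, cos φ₁ + Bx) = -30.71088°

18.804°S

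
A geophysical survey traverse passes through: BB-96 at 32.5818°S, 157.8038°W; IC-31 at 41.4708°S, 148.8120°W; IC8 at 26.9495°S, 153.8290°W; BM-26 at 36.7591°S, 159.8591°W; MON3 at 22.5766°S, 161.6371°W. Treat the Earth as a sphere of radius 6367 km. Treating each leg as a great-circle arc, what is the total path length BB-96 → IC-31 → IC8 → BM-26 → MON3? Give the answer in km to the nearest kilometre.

BB-96→IC-31: c = 0.199174 rad, d = 1268.14 km
IC-31→IC8: c = 0.263457 rad, d = 1677.43 km
IC8→BM-26: c = 0.193028 rad, d = 1229.01 km
BM-26→MON3: c = 0.248981 rad, d = 1585.26 km
Total = 1268.14 + 1677.43 + 1229.01 + 1585.26 = 5759.84 km

5760 km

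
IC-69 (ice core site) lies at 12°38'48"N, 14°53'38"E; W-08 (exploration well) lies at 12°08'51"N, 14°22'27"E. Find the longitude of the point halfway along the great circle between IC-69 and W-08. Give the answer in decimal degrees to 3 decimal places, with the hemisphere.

IC-69: φ = +12.64667°, λ = +14.89389°
W-08: φ = +12.14750°, λ = +14.37417°
Bx = cos φ₂ cos Δλ = 0.977569,  By = cos φ₂ sin Δλ = -0.008868
φₘ = atan2(sin φ₁ + sin φ₂, √((cos φ₁ + Bx)² + By²)) = 12.39721°
λₘ = λ₁ + atan2(By, cos φ₁ + Bx) = 14.63378°

14.634°E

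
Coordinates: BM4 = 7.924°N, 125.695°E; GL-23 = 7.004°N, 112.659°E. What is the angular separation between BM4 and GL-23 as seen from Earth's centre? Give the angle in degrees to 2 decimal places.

12.96°

Δφ = -0.9200°,  Δλ = -13.0360°
a = sin²(Δφ/2) + cos φ₁ cos φ₂ sin²(Δλ/2) = 0.012732
c = 2·arcsin(√a) = 0.226153 rad = 12.9576°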